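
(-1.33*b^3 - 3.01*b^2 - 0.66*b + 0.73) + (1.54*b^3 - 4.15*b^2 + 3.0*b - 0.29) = 0.21*b^3 - 7.16*b^2 + 2.34*b + 0.44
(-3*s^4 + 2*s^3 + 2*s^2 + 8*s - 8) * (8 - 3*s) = 9*s^5 - 30*s^4 + 10*s^3 - 8*s^2 + 88*s - 64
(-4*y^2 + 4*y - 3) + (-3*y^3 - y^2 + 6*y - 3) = -3*y^3 - 5*y^2 + 10*y - 6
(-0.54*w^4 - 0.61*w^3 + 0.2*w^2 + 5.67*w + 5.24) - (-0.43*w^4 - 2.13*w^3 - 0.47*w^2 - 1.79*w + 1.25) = -0.11*w^4 + 1.52*w^3 + 0.67*w^2 + 7.46*w + 3.99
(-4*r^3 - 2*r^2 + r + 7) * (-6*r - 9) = 24*r^4 + 48*r^3 + 12*r^2 - 51*r - 63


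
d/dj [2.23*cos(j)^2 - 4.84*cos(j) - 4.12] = (4.84 - 4.46*cos(j))*sin(j)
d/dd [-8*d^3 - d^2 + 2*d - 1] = -24*d^2 - 2*d + 2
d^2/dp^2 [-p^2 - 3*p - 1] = -2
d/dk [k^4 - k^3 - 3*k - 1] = 4*k^3 - 3*k^2 - 3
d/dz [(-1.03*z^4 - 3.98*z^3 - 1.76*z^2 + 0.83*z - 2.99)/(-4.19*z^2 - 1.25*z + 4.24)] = (8.6314*z^5 + 20.5387*z^4 - 7.5188*z^3 - 44.9479*z^2 - 39.981*z - 0.2183)/(17.5561*z^4 + 10.475*z^3 - 33.9687*z^2 - 10.6*z + 17.9776)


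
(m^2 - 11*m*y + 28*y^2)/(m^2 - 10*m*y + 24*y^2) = (-m + 7*y)/(-m + 6*y)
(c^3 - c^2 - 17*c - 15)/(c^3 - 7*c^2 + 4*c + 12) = (c^2 - 2*c - 15)/(c^2 - 8*c + 12)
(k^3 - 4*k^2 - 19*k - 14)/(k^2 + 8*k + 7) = (k^2 - 5*k - 14)/(k + 7)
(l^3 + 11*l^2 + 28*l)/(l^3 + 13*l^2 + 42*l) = (l + 4)/(l + 6)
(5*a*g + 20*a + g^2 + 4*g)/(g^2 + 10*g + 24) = (5*a + g)/(g + 6)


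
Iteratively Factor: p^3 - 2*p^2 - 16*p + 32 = (p - 4)*(p^2 + 2*p - 8) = (p - 4)*(p + 4)*(p - 2)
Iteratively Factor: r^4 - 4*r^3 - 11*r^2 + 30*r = (r)*(r^3 - 4*r^2 - 11*r + 30) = r*(r - 5)*(r^2 + r - 6) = r*(r - 5)*(r - 2)*(r + 3)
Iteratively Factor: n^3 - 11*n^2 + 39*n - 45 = (n - 3)*(n^2 - 8*n + 15) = (n - 5)*(n - 3)*(n - 3)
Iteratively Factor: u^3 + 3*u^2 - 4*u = (u + 4)*(u^2 - u) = u*(u + 4)*(u - 1)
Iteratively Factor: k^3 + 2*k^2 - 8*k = (k + 4)*(k^2 - 2*k) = k*(k + 4)*(k - 2)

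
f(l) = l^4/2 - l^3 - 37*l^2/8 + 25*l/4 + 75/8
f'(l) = 2*l^3 - 3*l^2 - 37*l/4 + 25/4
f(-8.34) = 2634.64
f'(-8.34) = -1285.46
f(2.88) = -0.48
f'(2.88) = 2.50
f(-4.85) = 261.01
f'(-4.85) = -247.62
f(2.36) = 0.73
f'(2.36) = -6.00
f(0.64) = 11.30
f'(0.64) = -0.37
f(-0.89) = 1.17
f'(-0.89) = 10.70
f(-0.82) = 1.92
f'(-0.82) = 10.72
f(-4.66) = 216.79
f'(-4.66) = -218.18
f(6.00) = 312.38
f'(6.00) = 274.75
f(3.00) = 0.00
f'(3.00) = 5.50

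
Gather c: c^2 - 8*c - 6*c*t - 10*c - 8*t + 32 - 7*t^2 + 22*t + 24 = c^2 + c*(-6*t - 18) - 7*t^2 + 14*t + 56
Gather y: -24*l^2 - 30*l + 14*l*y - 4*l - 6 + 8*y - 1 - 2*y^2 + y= -24*l^2 - 34*l - 2*y^2 + y*(14*l + 9) - 7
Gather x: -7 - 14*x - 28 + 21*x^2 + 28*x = 21*x^2 + 14*x - 35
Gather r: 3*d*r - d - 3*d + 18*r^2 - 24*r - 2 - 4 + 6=-4*d + 18*r^2 + r*(3*d - 24)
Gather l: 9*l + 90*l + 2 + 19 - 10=99*l + 11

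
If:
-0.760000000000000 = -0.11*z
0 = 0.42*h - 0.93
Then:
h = 2.21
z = 6.91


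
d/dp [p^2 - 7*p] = 2*p - 7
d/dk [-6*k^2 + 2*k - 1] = 2 - 12*k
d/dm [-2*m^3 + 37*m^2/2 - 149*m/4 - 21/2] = -6*m^2 + 37*m - 149/4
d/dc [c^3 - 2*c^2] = c*(3*c - 4)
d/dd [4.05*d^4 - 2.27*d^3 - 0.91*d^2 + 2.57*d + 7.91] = 16.2*d^3 - 6.81*d^2 - 1.82*d + 2.57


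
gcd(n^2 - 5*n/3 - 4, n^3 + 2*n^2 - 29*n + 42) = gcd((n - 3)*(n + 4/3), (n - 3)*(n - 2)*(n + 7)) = n - 3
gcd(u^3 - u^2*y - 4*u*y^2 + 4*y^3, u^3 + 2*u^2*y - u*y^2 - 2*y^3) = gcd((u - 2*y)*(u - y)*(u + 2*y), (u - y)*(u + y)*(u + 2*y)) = -u^2 - u*y + 2*y^2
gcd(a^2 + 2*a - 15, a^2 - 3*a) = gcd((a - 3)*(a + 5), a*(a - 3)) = a - 3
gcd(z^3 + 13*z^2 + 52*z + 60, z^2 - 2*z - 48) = z + 6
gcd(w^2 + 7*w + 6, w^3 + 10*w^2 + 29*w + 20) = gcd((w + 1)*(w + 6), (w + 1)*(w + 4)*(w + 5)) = w + 1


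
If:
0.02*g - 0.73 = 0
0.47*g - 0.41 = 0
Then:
No Solution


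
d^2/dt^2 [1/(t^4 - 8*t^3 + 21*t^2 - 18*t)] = 2*(10*t^4 - 60*t^3 + 123*t^2 - 102*t + 36)/(t^3*(t^7 - 18*t^6 + 138*t^5 - 584*t^4 + 1473*t^3 - 2214*t^2 + 1836*t - 648))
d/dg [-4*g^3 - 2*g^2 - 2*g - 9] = -12*g^2 - 4*g - 2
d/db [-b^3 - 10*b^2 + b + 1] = -3*b^2 - 20*b + 1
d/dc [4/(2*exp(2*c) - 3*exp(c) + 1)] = (12 - 16*exp(c))*exp(c)/(2*exp(2*c) - 3*exp(c) + 1)^2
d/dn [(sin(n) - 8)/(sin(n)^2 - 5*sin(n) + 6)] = (16*sin(n) + cos(n)^2 - 35)*cos(n)/(sin(n)^2 - 5*sin(n) + 6)^2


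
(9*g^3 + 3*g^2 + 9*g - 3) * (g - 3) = 9*g^4 - 24*g^3 - 30*g + 9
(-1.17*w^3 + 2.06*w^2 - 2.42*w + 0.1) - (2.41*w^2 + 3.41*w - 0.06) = -1.17*w^3 - 0.35*w^2 - 5.83*w + 0.16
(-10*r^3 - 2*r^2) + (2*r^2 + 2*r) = -10*r^3 + 2*r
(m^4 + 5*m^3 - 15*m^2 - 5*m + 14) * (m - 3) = m^5 + 2*m^4 - 30*m^3 + 40*m^2 + 29*m - 42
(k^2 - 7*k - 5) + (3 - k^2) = -7*k - 2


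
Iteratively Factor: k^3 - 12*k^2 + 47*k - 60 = (k - 5)*(k^2 - 7*k + 12) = (k - 5)*(k - 3)*(k - 4)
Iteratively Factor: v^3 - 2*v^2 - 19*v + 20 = (v - 5)*(v^2 + 3*v - 4) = (v - 5)*(v + 4)*(v - 1)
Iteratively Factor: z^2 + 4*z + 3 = (z + 1)*(z + 3)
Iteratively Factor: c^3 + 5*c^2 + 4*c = (c + 1)*(c^2 + 4*c) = c*(c + 1)*(c + 4)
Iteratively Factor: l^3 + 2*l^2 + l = (l + 1)*(l^2 + l) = (l + 1)^2*(l)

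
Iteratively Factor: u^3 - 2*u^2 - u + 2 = (u + 1)*(u^2 - 3*u + 2) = (u - 2)*(u + 1)*(u - 1)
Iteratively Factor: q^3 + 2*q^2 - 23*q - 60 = (q - 5)*(q^2 + 7*q + 12) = (q - 5)*(q + 3)*(q + 4)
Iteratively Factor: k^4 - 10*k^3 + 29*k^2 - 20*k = (k - 1)*(k^3 - 9*k^2 + 20*k) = (k - 4)*(k - 1)*(k^2 - 5*k) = (k - 5)*(k - 4)*(k - 1)*(k)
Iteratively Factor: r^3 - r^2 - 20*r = (r + 4)*(r^2 - 5*r) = r*(r + 4)*(r - 5)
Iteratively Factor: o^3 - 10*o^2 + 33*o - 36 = (o - 3)*(o^2 - 7*o + 12) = (o - 3)^2*(o - 4)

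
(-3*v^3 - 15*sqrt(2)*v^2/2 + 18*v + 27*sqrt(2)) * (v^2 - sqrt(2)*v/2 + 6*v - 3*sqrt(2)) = -3*v^5 - 18*v^4 - 6*sqrt(2)*v^4 - 36*sqrt(2)*v^3 + 51*v^3/2 + 18*sqrt(2)*v^2 + 153*v^2 - 27*v + 108*sqrt(2)*v - 162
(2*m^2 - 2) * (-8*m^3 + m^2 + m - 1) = -16*m^5 + 2*m^4 + 18*m^3 - 4*m^2 - 2*m + 2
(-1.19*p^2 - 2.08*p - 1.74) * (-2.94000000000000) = 3.4986*p^2 + 6.1152*p + 5.1156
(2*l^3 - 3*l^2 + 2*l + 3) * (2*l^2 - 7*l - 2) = 4*l^5 - 20*l^4 + 21*l^3 - 2*l^2 - 25*l - 6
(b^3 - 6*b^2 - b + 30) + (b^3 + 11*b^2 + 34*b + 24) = 2*b^3 + 5*b^2 + 33*b + 54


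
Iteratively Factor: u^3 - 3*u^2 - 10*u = (u + 2)*(u^2 - 5*u) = u*(u + 2)*(u - 5)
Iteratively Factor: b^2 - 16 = (b + 4)*(b - 4)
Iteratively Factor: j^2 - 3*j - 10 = (j - 5)*(j + 2)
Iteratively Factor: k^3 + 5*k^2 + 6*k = (k + 3)*(k^2 + 2*k) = k*(k + 3)*(k + 2)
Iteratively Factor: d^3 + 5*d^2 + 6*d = (d + 3)*(d^2 + 2*d) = (d + 2)*(d + 3)*(d)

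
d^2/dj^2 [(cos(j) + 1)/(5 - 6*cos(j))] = 11*(-6*sin(j)^2 + 5*cos(j) - 6)/(6*cos(j) - 5)^3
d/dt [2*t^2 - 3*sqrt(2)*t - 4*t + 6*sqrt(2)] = 4*t - 3*sqrt(2) - 4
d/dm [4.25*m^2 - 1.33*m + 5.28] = 8.5*m - 1.33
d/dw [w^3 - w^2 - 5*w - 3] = 3*w^2 - 2*w - 5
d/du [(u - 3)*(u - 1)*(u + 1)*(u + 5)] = 4*u^3 + 6*u^2 - 32*u - 2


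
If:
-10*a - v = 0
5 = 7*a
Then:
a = 5/7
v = -50/7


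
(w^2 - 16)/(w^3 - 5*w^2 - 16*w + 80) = 1/(w - 5)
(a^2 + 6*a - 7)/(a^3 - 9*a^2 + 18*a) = (a^2 + 6*a - 7)/(a*(a^2 - 9*a + 18))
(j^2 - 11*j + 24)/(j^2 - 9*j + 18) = (j - 8)/(j - 6)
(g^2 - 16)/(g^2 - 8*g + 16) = (g + 4)/(g - 4)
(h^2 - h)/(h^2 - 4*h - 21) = h*(1 - h)/(-h^2 + 4*h + 21)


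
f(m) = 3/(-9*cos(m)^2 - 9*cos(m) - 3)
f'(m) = 3*(-18*sin(m)*cos(m) - 9*sin(m))/(-9*cos(m)^2 - 9*cos(m) - 3)^2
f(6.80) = -0.17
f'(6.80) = -0.12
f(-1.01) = -0.29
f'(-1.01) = 0.44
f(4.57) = -1.58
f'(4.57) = 5.28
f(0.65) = -0.19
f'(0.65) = -0.17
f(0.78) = -0.22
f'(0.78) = -0.24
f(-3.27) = -1.03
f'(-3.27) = 0.40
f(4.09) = -3.69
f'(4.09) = -5.52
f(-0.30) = -0.15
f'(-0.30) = 0.06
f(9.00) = -1.32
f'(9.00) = 1.77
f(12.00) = -0.18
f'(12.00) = 0.13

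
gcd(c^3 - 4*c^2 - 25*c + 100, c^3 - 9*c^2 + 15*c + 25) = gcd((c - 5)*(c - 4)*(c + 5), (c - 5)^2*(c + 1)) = c - 5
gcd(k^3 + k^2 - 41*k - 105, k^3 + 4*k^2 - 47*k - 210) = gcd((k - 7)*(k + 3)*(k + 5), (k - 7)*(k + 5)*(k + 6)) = k^2 - 2*k - 35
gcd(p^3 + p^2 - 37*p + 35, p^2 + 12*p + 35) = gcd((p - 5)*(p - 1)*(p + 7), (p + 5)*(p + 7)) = p + 7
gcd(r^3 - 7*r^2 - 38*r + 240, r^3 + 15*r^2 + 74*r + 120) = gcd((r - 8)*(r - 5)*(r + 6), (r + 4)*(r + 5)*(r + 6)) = r + 6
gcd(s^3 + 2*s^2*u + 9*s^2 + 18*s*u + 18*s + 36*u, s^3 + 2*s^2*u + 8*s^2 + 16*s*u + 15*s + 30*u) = s^2 + 2*s*u + 3*s + 6*u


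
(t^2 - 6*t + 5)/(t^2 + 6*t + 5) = (t^2 - 6*t + 5)/(t^2 + 6*t + 5)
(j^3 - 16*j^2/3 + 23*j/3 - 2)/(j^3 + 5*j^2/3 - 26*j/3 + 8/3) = (j - 3)/(j + 4)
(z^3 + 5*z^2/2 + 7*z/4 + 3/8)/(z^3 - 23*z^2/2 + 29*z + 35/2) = (z^2 + 2*z + 3/4)/(z^2 - 12*z + 35)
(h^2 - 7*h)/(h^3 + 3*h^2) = (h - 7)/(h*(h + 3))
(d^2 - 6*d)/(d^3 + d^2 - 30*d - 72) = d/(d^2 + 7*d + 12)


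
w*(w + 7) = w^2 + 7*w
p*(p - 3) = p^2 - 3*p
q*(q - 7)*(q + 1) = q^3 - 6*q^2 - 7*q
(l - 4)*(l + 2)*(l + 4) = l^3 + 2*l^2 - 16*l - 32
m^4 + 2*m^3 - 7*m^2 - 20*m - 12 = (m - 3)*(m + 1)*(m + 2)^2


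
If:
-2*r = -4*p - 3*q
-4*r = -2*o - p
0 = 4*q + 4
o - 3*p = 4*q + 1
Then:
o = -3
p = 0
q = -1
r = -3/2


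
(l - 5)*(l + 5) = l^2 - 25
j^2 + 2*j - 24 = (j - 4)*(j + 6)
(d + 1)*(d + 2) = d^2 + 3*d + 2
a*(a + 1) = a^2 + a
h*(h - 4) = h^2 - 4*h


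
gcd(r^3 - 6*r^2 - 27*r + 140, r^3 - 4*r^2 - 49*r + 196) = r^2 - 11*r + 28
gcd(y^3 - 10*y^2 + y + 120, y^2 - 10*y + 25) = y - 5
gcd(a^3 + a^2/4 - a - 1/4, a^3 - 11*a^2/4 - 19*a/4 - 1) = a^2 + 5*a/4 + 1/4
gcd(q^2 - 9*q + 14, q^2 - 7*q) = q - 7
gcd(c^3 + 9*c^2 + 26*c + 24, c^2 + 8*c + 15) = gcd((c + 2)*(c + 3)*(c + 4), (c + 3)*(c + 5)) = c + 3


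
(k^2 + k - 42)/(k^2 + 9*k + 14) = (k - 6)/(k + 2)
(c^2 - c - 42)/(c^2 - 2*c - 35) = (c + 6)/(c + 5)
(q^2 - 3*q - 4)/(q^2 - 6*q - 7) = (q - 4)/(q - 7)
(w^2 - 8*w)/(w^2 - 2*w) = (w - 8)/(w - 2)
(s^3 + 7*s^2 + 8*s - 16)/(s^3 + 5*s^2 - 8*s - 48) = (s - 1)/(s - 3)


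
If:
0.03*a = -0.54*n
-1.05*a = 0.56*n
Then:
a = 0.00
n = 0.00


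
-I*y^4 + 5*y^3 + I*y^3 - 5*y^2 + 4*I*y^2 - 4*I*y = y*(y + I)*(y + 4*I)*(-I*y + I)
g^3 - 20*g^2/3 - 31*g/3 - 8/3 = (g - 8)*(g + 1/3)*(g + 1)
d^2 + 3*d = d*(d + 3)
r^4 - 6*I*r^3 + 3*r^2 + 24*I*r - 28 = (r - 2)*(r + 2)*(r - 7*I)*(r + I)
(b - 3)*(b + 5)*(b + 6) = b^3 + 8*b^2 - 3*b - 90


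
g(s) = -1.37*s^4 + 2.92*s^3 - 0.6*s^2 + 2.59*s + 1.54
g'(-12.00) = 10747.87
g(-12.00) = -33570.02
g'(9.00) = -3293.57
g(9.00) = -6883.64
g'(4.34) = -285.59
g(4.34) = -245.87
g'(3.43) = -119.60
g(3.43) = -68.43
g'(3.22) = -93.40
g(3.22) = -46.13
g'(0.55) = 3.67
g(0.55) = 3.14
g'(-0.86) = 13.59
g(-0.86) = -3.74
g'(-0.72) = 10.04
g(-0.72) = -2.09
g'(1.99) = -8.29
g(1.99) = 5.84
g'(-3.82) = 440.47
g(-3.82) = -471.60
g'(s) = -5.48*s^3 + 8.76*s^2 - 1.2*s + 2.59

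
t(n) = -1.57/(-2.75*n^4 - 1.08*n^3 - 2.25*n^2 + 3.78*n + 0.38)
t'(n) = -1.57*(11.0*n^3 + 3.24*n^2 + 4.5*n - 3.78)/(-2.75*n^4 - 1.08*n^3 - 2.25*n^2 + 3.78*n + 0.38)^2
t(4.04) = 0.00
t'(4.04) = -0.00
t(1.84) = 0.04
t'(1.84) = -0.09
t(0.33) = -1.20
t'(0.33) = 1.41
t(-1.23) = 0.13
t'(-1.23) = 0.27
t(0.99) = 0.89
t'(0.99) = -7.26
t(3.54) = 0.00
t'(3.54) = -0.00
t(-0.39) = 1.09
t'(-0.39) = 4.34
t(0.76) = -2.80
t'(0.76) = -31.56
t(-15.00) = 0.00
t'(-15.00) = 0.00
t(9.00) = 0.00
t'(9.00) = -0.00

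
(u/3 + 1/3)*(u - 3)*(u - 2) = u^3/3 - 4*u^2/3 + u/3 + 2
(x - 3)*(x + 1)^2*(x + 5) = x^4 + 4*x^3 - 10*x^2 - 28*x - 15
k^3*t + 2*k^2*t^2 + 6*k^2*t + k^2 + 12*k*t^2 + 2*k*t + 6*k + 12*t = (k + 6)*(k + 2*t)*(k*t + 1)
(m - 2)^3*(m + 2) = m^4 - 4*m^3 + 16*m - 16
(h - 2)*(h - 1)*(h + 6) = h^3 + 3*h^2 - 16*h + 12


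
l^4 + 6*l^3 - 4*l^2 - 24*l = l*(l - 2)*(l + 2)*(l + 6)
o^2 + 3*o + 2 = (o + 1)*(o + 2)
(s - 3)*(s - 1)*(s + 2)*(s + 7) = s^4 + 5*s^3 - 19*s^2 - 29*s + 42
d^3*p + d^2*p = d^2*(d*p + p)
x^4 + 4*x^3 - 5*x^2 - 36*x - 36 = (x - 3)*(x + 2)^2*(x + 3)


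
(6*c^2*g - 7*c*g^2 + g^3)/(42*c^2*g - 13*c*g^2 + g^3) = (c - g)/(7*c - g)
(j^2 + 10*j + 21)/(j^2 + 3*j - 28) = (j + 3)/(j - 4)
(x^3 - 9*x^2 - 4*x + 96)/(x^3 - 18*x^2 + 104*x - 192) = (x + 3)/(x - 6)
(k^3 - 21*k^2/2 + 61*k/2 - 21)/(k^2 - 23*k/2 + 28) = (k^2 - 7*k + 6)/(k - 8)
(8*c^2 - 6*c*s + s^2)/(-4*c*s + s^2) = (-2*c + s)/s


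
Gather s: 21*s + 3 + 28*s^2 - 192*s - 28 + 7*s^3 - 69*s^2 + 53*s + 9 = 7*s^3 - 41*s^2 - 118*s - 16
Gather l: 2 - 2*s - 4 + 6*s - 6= 4*s - 8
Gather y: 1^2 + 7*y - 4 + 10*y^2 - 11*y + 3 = 10*y^2 - 4*y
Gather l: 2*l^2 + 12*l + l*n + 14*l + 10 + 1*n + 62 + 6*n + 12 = 2*l^2 + l*(n + 26) + 7*n + 84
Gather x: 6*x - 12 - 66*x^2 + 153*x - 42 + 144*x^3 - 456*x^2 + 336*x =144*x^3 - 522*x^2 + 495*x - 54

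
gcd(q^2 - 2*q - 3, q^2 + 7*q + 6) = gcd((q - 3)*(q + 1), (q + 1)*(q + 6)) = q + 1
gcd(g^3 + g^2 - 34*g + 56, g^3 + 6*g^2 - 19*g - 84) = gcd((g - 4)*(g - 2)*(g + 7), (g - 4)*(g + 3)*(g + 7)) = g^2 + 3*g - 28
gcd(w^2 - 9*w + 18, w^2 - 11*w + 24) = w - 3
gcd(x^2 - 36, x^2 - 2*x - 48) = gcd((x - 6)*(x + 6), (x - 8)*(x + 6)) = x + 6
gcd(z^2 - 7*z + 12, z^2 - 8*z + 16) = z - 4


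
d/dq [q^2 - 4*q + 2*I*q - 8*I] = 2*q - 4 + 2*I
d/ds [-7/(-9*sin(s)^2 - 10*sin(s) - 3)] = -14*(9*sin(s) + 5)*cos(s)/(9*sin(s)^2 + 10*sin(s) + 3)^2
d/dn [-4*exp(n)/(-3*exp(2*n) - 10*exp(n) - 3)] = 12*(1 - exp(2*n))*exp(n)/(9*exp(4*n) + 60*exp(3*n) + 118*exp(2*n) + 60*exp(n) + 9)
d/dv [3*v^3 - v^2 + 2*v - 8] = 9*v^2 - 2*v + 2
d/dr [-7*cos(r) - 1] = 7*sin(r)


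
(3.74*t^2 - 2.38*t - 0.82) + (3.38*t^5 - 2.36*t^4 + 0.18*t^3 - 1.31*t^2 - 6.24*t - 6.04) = 3.38*t^5 - 2.36*t^4 + 0.18*t^3 + 2.43*t^2 - 8.62*t - 6.86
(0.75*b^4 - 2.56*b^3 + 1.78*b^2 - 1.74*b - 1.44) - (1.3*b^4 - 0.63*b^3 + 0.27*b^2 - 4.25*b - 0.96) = -0.55*b^4 - 1.93*b^3 + 1.51*b^2 + 2.51*b - 0.48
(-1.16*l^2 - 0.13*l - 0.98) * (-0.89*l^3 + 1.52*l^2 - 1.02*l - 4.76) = 1.0324*l^5 - 1.6475*l^4 + 1.8578*l^3 + 4.1646*l^2 + 1.6184*l + 4.6648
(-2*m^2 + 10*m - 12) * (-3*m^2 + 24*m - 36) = 6*m^4 - 78*m^3 + 348*m^2 - 648*m + 432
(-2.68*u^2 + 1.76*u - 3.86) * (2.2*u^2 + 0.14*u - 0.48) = -5.896*u^4 + 3.4968*u^3 - 6.9592*u^2 - 1.3852*u + 1.8528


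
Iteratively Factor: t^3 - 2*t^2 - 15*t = (t)*(t^2 - 2*t - 15) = t*(t - 5)*(t + 3)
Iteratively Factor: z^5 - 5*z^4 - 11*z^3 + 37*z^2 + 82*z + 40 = (z - 4)*(z^4 - z^3 - 15*z^2 - 23*z - 10) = (z - 4)*(z + 2)*(z^3 - 3*z^2 - 9*z - 5) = (z - 5)*(z - 4)*(z + 2)*(z^2 + 2*z + 1) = (z - 5)*(z - 4)*(z + 1)*(z + 2)*(z + 1)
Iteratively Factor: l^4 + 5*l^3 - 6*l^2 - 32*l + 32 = (l - 2)*(l^3 + 7*l^2 + 8*l - 16) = (l - 2)*(l - 1)*(l^2 + 8*l + 16) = (l - 2)*(l - 1)*(l + 4)*(l + 4)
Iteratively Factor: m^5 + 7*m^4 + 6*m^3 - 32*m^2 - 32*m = (m + 4)*(m^4 + 3*m^3 - 6*m^2 - 8*m) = (m + 4)^2*(m^3 - m^2 - 2*m) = m*(m + 4)^2*(m^2 - m - 2) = m*(m + 1)*(m + 4)^2*(m - 2)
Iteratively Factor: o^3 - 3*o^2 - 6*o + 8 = (o - 4)*(o^2 + o - 2) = (o - 4)*(o - 1)*(o + 2)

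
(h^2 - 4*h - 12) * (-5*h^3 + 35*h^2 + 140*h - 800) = -5*h^5 + 55*h^4 + 60*h^3 - 1780*h^2 + 1520*h + 9600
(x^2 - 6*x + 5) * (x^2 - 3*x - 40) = x^4 - 9*x^3 - 17*x^2 + 225*x - 200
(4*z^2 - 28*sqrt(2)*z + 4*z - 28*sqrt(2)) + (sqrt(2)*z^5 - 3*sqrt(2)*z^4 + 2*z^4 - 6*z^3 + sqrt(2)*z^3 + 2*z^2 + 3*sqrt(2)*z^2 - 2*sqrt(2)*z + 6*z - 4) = sqrt(2)*z^5 - 3*sqrt(2)*z^4 + 2*z^4 - 6*z^3 + sqrt(2)*z^3 + 3*sqrt(2)*z^2 + 6*z^2 - 30*sqrt(2)*z + 10*z - 28*sqrt(2) - 4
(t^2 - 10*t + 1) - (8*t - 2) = t^2 - 18*t + 3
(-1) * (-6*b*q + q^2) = 6*b*q - q^2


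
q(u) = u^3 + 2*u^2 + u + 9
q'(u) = 3*u^2 + 4*u + 1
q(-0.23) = 8.86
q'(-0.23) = 0.24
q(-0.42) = 8.86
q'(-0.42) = -0.15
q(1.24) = 15.22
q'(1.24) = 10.57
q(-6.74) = -213.07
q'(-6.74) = 110.32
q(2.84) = 50.88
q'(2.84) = 36.56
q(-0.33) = 8.85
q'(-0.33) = 0.01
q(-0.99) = 9.00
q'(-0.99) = -0.02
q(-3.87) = -22.88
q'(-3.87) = 30.45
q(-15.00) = -2931.00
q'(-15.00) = 616.00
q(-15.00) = -2931.00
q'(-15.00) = 616.00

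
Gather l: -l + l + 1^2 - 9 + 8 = 0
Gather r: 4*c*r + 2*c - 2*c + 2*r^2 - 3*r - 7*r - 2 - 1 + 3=2*r^2 + r*(4*c - 10)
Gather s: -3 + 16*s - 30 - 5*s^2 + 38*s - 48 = -5*s^2 + 54*s - 81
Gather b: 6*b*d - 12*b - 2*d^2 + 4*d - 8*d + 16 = b*(6*d - 12) - 2*d^2 - 4*d + 16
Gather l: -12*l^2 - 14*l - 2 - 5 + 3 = -12*l^2 - 14*l - 4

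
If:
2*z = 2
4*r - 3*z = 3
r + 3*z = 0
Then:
No Solution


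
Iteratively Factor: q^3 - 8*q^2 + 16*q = (q - 4)*(q^2 - 4*q) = (q - 4)^2*(q)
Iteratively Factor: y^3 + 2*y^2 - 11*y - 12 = (y - 3)*(y^2 + 5*y + 4) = (y - 3)*(y + 1)*(y + 4)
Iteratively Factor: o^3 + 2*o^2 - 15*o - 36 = (o + 3)*(o^2 - o - 12) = (o + 3)^2*(o - 4)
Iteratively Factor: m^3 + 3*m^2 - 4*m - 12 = (m + 3)*(m^2 - 4) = (m + 2)*(m + 3)*(m - 2)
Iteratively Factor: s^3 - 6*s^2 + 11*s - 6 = (s - 1)*(s^2 - 5*s + 6) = (s - 3)*(s - 1)*(s - 2)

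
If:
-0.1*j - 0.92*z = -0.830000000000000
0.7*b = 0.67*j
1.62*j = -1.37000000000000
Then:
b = -0.81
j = -0.85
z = 0.99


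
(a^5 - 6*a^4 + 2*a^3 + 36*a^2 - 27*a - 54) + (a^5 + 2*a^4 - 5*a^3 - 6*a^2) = 2*a^5 - 4*a^4 - 3*a^3 + 30*a^2 - 27*a - 54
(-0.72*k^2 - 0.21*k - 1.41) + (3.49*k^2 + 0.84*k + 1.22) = 2.77*k^2 + 0.63*k - 0.19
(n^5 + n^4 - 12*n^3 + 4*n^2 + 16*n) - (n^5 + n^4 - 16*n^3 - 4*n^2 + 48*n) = 4*n^3 + 8*n^2 - 32*n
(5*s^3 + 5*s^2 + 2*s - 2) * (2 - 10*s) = -50*s^4 - 40*s^3 - 10*s^2 + 24*s - 4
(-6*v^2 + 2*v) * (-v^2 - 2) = 6*v^4 - 2*v^3 + 12*v^2 - 4*v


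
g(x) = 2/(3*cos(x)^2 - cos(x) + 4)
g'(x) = 2*(6*sin(x)*cos(x) - sin(x))/(3*cos(x)^2 - cos(x) + 4)^2 = 2*(6*cos(x) - 1)*sin(x)/(3*sin(x)^2 + cos(x) - 7)^2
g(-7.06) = 0.42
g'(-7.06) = -0.20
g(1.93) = 0.42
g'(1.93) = -0.26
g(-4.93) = 0.51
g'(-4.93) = 0.04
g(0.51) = 0.37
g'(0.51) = 0.14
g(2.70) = 0.27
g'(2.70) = -0.10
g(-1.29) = 0.51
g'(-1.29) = -0.08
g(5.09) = 0.50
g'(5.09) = -0.14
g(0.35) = 0.35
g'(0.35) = 0.10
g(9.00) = 0.27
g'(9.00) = -0.10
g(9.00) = 0.27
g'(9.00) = -0.10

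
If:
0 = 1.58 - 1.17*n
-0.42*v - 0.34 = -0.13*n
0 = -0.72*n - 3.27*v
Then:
No Solution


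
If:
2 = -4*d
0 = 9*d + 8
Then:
No Solution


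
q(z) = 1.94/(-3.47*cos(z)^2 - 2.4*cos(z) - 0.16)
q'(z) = 1.94*(-6.94*sin(z)*cos(z) - 2.4*sin(z))/(-3.47*cos(z)^2 - 2.4*cos(z) - 0.16)^2 = -(13.4636*cos(z) + 4.656)*sin(z)/(3.47*cos(z)^2 + 2.4*cos(z) + 0.16)^2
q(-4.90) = -2.66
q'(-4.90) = -13.27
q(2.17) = 21.60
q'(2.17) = 300.59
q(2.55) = -3.47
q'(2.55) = 11.65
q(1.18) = -1.23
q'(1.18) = -3.63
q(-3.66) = -2.80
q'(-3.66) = 7.25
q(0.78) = -0.54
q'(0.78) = -0.76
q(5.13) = -1.14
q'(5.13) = 3.18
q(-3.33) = -1.69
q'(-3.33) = 1.21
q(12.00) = -0.42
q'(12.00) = 0.40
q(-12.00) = -0.42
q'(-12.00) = -0.40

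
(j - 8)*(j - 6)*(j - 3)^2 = j^4 - 20*j^3 + 141*j^2 - 414*j + 432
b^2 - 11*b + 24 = (b - 8)*(b - 3)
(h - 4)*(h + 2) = h^2 - 2*h - 8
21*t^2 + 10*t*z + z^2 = (3*t + z)*(7*t + z)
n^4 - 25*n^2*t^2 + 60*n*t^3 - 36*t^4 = (n - 3*t)*(n - 2*t)*(n - t)*(n + 6*t)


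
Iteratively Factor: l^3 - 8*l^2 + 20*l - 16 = (l - 2)*(l^2 - 6*l + 8) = (l - 4)*(l - 2)*(l - 2)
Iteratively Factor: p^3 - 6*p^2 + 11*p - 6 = (p - 2)*(p^2 - 4*p + 3) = (p - 3)*(p - 2)*(p - 1)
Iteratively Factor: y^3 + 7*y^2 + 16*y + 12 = (y + 3)*(y^2 + 4*y + 4) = (y + 2)*(y + 3)*(y + 2)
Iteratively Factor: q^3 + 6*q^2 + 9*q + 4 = (q + 1)*(q^2 + 5*q + 4) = (q + 1)^2*(q + 4)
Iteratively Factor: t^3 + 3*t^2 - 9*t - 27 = (t + 3)*(t^2 - 9) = (t + 3)^2*(t - 3)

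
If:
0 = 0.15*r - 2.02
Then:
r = 13.47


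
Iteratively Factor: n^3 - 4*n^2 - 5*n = (n)*(n^2 - 4*n - 5) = n*(n + 1)*(n - 5)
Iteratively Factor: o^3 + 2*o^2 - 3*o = (o)*(o^2 + 2*o - 3) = o*(o + 3)*(o - 1)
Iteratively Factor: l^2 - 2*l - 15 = (l - 5)*(l + 3)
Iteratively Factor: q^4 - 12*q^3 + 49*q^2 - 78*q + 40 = (q - 4)*(q^3 - 8*q^2 + 17*q - 10) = (q - 4)*(q - 1)*(q^2 - 7*q + 10) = (q - 4)*(q - 2)*(q - 1)*(q - 5)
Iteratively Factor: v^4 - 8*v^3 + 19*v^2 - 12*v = (v)*(v^3 - 8*v^2 + 19*v - 12) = v*(v - 1)*(v^2 - 7*v + 12) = v*(v - 3)*(v - 1)*(v - 4)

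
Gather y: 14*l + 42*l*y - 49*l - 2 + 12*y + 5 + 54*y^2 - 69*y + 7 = -35*l + 54*y^2 + y*(42*l - 57) + 10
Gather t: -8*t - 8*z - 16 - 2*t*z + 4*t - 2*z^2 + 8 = t*(-2*z - 4) - 2*z^2 - 8*z - 8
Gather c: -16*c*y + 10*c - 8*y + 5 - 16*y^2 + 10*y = c*(10 - 16*y) - 16*y^2 + 2*y + 5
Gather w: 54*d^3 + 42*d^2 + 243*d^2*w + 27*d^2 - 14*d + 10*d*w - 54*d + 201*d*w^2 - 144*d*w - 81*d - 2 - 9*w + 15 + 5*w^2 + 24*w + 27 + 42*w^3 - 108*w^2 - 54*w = 54*d^3 + 69*d^2 - 149*d + 42*w^3 + w^2*(201*d - 103) + w*(243*d^2 - 134*d - 39) + 40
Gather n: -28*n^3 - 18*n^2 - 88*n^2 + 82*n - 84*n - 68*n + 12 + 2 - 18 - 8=-28*n^3 - 106*n^2 - 70*n - 12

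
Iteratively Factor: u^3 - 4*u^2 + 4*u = (u - 2)*(u^2 - 2*u) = u*(u - 2)*(u - 2)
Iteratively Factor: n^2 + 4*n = (n)*(n + 4)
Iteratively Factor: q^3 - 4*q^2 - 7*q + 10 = (q - 5)*(q^2 + q - 2) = (q - 5)*(q - 1)*(q + 2)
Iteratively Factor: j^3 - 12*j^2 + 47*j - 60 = (j - 4)*(j^2 - 8*j + 15) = (j - 4)*(j - 3)*(j - 5)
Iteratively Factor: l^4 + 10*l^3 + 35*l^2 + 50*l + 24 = (l + 1)*(l^3 + 9*l^2 + 26*l + 24) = (l + 1)*(l + 2)*(l^2 + 7*l + 12) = (l + 1)*(l + 2)*(l + 4)*(l + 3)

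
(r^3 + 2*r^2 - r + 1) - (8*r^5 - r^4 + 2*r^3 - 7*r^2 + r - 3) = -8*r^5 + r^4 - r^3 + 9*r^2 - 2*r + 4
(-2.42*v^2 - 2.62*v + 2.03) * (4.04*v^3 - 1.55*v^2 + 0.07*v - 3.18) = -9.7768*v^5 - 6.8338*v^4 + 12.0928*v^3 + 4.3657*v^2 + 8.4737*v - 6.4554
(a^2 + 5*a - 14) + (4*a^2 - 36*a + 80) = 5*a^2 - 31*a + 66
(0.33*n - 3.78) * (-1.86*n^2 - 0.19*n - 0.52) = -0.6138*n^3 + 6.9681*n^2 + 0.5466*n + 1.9656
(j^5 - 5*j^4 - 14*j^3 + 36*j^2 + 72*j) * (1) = j^5 - 5*j^4 - 14*j^3 + 36*j^2 + 72*j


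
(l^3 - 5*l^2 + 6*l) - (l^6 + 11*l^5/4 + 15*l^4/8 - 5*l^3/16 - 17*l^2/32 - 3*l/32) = -l^6 - 11*l^5/4 - 15*l^4/8 + 21*l^3/16 - 143*l^2/32 + 195*l/32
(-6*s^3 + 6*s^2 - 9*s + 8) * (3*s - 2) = -18*s^4 + 30*s^3 - 39*s^2 + 42*s - 16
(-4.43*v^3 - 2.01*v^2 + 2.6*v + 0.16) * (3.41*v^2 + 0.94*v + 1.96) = -15.1063*v^5 - 11.0183*v^4 - 1.7062*v^3 - 0.949999999999999*v^2 + 5.2464*v + 0.3136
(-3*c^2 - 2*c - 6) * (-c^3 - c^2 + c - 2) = 3*c^5 + 5*c^4 + 5*c^3 + 10*c^2 - 2*c + 12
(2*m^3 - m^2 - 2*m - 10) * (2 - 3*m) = -6*m^4 + 7*m^3 + 4*m^2 + 26*m - 20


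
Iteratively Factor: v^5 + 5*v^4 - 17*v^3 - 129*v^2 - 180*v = (v + 3)*(v^4 + 2*v^3 - 23*v^2 - 60*v) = (v - 5)*(v + 3)*(v^3 + 7*v^2 + 12*v) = (v - 5)*(v + 3)*(v + 4)*(v^2 + 3*v) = (v - 5)*(v + 3)^2*(v + 4)*(v)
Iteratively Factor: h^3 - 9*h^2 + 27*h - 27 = (h - 3)*(h^2 - 6*h + 9) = (h - 3)^2*(h - 3)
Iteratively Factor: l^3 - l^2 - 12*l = (l - 4)*(l^2 + 3*l) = l*(l - 4)*(l + 3)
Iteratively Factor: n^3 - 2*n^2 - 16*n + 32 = (n + 4)*(n^2 - 6*n + 8) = (n - 2)*(n + 4)*(n - 4)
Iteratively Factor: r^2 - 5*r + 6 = (r - 3)*(r - 2)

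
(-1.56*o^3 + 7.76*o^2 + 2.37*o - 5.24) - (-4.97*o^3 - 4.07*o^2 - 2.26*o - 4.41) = 3.41*o^3 + 11.83*o^2 + 4.63*o - 0.83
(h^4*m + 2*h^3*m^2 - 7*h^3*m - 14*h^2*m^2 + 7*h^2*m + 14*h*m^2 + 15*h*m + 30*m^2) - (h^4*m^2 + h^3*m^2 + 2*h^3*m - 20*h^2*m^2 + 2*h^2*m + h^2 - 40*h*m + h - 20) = -h^4*m^2 + h^4*m + h^3*m^2 - 9*h^3*m + 6*h^2*m^2 + 5*h^2*m - h^2 + 14*h*m^2 + 55*h*m - h + 30*m^2 + 20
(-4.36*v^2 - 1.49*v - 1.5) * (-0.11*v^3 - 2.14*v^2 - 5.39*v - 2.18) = 0.4796*v^5 + 9.4943*v^4 + 26.854*v^3 + 20.7459*v^2 + 11.3332*v + 3.27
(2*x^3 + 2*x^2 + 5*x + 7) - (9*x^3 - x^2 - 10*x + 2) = -7*x^3 + 3*x^2 + 15*x + 5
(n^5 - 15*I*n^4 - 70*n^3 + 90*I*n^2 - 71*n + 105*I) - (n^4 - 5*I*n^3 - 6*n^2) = n^5 - n^4 - 15*I*n^4 - 70*n^3 + 5*I*n^3 + 6*n^2 + 90*I*n^2 - 71*n + 105*I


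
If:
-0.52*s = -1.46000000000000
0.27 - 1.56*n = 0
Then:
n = 0.17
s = 2.81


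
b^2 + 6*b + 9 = (b + 3)^2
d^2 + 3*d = d*(d + 3)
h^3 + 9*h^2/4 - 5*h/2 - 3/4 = (h - 1)*(h + 1/4)*(h + 3)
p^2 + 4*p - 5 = (p - 1)*(p + 5)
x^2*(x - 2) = x^3 - 2*x^2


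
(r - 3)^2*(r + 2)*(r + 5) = r^4 + r^3 - 23*r^2 + 3*r + 90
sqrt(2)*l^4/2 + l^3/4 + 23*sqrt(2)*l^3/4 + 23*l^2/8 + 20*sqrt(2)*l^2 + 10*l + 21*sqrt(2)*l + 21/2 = (l/2 + 1)*(l + 7/2)*(l + 6)*(sqrt(2)*l + 1/2)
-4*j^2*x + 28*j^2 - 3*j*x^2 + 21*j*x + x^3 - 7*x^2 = (-4*j + x)*(j + x)*(x - 7)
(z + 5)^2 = z^2 + 10*z + 25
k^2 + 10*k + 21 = (k + 3)*(k + 7)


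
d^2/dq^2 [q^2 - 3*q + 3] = 2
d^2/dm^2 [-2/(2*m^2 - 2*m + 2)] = 2*(m^2 - m - (2*m - 1)^2 + 1)/(m^2 - m + 1)^3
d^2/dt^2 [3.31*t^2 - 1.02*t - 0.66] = 6.62000000000000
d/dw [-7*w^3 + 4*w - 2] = 4 - 21*w^2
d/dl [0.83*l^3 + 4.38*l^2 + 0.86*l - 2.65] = 2.49*l^2 + 8.76*l + 0.86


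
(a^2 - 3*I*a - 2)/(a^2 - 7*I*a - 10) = (a - I)/(a - 5*I)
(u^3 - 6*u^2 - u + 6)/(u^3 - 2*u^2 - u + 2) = (u - 6)/(u - 2)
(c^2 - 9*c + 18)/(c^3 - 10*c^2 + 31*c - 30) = (c - 6)/(c^2 - 7*c + 10)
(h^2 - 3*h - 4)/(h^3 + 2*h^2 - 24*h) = (h + 1)/(h*(h + 6))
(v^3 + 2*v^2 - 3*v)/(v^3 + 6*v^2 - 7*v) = (v + 3)/(v + 7)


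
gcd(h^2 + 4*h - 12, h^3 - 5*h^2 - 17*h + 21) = 1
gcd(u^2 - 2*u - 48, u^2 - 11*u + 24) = u - 8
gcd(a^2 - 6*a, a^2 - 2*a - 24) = a - 6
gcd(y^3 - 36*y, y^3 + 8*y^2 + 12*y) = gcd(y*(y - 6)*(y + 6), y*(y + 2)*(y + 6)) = y^2 + 6*y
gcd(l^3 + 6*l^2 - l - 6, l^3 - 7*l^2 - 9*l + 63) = 1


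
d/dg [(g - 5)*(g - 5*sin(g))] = g + (5 - g)*(5*cos(g) - 1) - 5*sin(g)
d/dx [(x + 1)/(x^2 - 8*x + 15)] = (x^2 - 8*x - 2*(x - 4)*(x + 1) + 15)/(x^2 - 8*x + 15)^2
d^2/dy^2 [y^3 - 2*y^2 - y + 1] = 6*y - 4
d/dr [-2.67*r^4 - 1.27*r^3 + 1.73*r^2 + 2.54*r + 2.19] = -10.68*r^3 - 3.81*r^2 + 3.46*r + 2.54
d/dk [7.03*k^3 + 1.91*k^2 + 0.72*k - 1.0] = 21.09*k^2 + 3.82*k + 0.72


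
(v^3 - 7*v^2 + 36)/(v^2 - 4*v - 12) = v - 3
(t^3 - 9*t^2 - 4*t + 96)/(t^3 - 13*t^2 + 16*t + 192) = (t - 4)/(t - 8)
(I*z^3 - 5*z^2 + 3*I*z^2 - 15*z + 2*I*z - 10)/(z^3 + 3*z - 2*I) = (I*z^3 + z^2*(-5 + 3*I) + z*(-15 + 2*I) - 10)/(z^3 + 3*z - 2*I)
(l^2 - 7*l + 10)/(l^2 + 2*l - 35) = (l - 2)/(l + 7)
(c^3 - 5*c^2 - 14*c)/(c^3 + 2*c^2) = (c - 7)/c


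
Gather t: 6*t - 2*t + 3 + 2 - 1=4*t + 4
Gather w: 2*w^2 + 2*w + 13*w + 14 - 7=2*w^2 + 15*w + 7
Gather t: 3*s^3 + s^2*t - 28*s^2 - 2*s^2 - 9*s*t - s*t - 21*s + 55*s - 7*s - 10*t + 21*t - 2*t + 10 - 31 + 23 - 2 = 3*s^3 - 30*s^2 + 27*s + t*(s^2 - 10*s + 9)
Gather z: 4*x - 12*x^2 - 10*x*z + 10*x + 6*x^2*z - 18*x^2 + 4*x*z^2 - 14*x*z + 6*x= -30*x^2 + 4*x*z^2 + 20*x + z*(6*x^2 - 24*x)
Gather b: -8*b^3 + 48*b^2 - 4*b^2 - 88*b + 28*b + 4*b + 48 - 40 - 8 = -8*b^3 + 44*b^2 - 56*b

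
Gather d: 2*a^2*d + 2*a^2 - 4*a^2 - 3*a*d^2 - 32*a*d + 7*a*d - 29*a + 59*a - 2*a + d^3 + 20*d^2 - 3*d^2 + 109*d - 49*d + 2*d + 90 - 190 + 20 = -2*a^2 + 28*a + d^3 + d^2*(17 - 3*a) + d*(2*a^2 - 25*a + 62) - 80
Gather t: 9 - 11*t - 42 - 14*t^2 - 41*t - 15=-14*t^2 - 52*t - 48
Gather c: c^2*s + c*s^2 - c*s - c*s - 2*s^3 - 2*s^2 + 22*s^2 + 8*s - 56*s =c^2*s + c*(s^2 - 2*s) - 2*s^3 + 20*s^2 - 48*s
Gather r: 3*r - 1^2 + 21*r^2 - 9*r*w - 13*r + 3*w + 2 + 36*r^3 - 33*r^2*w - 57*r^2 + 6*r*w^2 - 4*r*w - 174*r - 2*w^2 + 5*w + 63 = 36*r^3 + r^2*(-33*w - 36) + r*(6*w^2 - 13*w - 184) - 2*w^2 + 8*w + 64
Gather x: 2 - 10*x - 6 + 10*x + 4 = 0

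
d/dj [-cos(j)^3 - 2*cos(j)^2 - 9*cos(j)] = (3*cos(j)^2 + 4*cos(j) + 9)*sin(j)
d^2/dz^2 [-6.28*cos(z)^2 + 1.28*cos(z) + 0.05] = -1.28*cos(z) + 12.56*cos(2*z)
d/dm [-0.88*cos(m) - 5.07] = 0.88*sin(m)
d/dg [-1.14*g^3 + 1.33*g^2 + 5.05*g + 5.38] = -3.42*g^2 + 2.66*g + 5.05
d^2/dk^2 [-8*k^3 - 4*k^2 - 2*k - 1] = -48*k - 8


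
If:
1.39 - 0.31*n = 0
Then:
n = 4.48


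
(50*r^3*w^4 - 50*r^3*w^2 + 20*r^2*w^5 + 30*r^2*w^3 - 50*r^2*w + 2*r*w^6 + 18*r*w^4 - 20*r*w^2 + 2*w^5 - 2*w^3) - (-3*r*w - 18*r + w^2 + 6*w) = 50*r^3*w^4 - 50*r^3*w^2 + 20*r^2*w^5 + 30*r^2*w^3 - 50*r^2*w + 2*r*w^6 + 18*r*w^4 - 20*r*w^2 + 3*r*w + 18*r + 2*w^5 - 2*w^3 - w^2 - 6*w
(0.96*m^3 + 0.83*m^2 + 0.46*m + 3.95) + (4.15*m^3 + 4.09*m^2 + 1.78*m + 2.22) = 5.11*m^3 + 4.92*m^2 + 2.24*m + 6.17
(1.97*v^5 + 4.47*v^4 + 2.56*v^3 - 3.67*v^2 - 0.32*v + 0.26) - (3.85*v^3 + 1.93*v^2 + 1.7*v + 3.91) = 1.97*v^5 + 4.47*v^4 - 1.29*v^3 - 5.6*v^2 - 2.02*v - 3.65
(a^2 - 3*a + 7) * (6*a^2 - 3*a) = 6*a^4 - 21*a^3 + 51*a^2 - 21*a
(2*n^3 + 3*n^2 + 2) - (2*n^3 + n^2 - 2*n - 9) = 2*n^2 + 2*n + 11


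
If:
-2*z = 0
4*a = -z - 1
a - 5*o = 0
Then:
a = -1/4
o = -1/20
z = 0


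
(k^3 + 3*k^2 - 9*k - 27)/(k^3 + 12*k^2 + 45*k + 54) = (k - 3)/(k + 6)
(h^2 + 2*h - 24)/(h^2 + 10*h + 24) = (h - 4)/(h + 4)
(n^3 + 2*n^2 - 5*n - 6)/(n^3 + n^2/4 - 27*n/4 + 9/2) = 4*(n + 1)/(4*n - 3)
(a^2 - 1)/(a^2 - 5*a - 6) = (a - 1)/(a - 6)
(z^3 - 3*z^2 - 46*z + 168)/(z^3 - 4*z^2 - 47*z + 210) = (z - 4)/(z - 5)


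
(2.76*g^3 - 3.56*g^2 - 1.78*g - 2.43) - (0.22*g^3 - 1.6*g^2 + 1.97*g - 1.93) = 2.54*g^3 - 1.96*g^2 - 3.75*g - 0.5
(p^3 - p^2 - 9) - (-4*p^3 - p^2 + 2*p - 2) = 5*p^3 - 2*p - 7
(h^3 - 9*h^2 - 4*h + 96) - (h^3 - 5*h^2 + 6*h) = -4*h^2 - 10*h + 96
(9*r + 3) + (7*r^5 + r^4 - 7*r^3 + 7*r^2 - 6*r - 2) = 7*r^5 + r^4 - 7*r^3 + 7*r^2 + 3*r + 1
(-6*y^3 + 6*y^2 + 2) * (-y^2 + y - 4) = 6*y^5 - 12*y^4 + 30*y^3 - 26*y^2 + 2*y - 8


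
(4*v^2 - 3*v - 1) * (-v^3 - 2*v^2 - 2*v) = -4*v^5 - 5*v^4 - v^3 + 8*v^2 + 2*v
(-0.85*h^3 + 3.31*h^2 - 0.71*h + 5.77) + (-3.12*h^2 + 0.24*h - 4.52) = -0.85*h^3 + 0.19*h^2 - 0.47*h + 1.25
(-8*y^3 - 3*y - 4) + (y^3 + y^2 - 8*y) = -7*y^3 + y^2 - 11*y - 4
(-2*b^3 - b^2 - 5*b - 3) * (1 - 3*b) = 6*b^4 + b^3 + 14*b^2 + 4*b - 3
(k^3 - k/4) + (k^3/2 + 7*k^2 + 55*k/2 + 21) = 3*k^3/2 + 7*k^2 + 109*k/4 + 21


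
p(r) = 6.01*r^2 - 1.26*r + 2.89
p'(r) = 12.02*r - 1.26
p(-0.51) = 5.10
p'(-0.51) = -7.39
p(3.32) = 64.95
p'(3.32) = 38.65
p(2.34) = 32.85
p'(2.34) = 26.87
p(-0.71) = 6.81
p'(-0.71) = -9.79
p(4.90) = 141.02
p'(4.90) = 57.64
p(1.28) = 11.12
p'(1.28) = 14.13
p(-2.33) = 38.45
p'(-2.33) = -29.27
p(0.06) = 2.84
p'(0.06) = -0.54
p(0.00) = 2.89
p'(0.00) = -1.26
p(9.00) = 478.36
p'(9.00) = 106.92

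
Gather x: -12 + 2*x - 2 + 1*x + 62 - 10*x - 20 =28 - 7*x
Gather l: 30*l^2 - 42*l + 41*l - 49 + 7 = 30*l^2 - l - 42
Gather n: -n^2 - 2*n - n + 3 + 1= -n^2 - 3*n + 4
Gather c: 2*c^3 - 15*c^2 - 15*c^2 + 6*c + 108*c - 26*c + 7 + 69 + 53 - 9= 2*c^3 - 30*c^2 + 88*c + 120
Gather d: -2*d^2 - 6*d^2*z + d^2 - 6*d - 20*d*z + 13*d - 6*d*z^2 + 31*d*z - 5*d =d^2*(-6*z - 1) + d*(-6*z^2 + 11*z + 2)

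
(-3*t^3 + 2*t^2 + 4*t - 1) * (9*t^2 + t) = -27*t^5 + 15*t^4 + 38*t^3 - 5*t^2 - t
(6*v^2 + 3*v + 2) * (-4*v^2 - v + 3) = -24*v^4 - 18*v^3 + 7*v^2 + 7*v + 6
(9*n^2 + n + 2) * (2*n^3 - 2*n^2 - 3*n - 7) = 18*n^5 - 16*n^4 - 25*n^3 - 70*n^2 - 13*n - 14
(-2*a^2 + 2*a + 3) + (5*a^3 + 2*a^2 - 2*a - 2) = 5*a^3 + 1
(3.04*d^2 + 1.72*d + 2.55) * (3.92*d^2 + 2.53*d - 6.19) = 11.9168*d^4 + 14.4336*d^3 - 4.47*d^2 - 4.1953*d - 15.7845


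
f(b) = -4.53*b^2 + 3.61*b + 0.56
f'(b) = 3.61 - 9.06*b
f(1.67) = -6.05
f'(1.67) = -11.52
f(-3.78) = -77.81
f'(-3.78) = 37.86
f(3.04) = -30.33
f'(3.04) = -23.93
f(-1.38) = -13.05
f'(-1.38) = 16.11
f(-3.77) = -77.43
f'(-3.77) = 37.77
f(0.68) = 0.92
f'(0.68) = -2.55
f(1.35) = -2.82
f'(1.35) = -8.62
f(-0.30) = -0.93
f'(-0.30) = 6.33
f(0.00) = 0.56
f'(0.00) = 3.61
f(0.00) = 0.56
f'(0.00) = 3.61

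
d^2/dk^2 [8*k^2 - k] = 16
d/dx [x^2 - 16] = 2*x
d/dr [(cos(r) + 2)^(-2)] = 2*sin(r)/(cos(r) + 2)^3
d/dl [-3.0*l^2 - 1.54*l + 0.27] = -6.0*l - 1.54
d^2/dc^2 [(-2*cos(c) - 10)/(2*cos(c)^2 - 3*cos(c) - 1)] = 2*(-36*sin(c)^4*cos(c) - 86*sin(c)^4 + 134*sin(c)^2 - 175*cos(c)/2 + 27*cos(3*c)/2 + 2*cos(5*c) + 56)/(2*sin(c)^2 + 3*cos(c) - 1)^3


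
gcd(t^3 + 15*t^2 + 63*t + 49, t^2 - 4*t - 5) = t + 1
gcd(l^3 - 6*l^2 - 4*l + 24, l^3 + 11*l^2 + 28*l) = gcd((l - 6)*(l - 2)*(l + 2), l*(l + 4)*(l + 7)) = 1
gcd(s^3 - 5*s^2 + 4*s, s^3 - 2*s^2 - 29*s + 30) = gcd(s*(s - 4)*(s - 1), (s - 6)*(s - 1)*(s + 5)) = s - 1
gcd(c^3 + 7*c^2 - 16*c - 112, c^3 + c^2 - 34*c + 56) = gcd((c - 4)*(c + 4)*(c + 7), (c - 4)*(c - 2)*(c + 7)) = c^2 + 3*c - 28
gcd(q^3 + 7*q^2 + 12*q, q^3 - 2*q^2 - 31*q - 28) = q + 4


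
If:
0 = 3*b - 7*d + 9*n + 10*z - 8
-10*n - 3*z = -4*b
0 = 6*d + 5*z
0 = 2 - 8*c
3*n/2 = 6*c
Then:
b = 466/217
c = 1/4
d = 85/217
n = 1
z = -102/217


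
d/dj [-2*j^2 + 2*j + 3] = 2 - 4*j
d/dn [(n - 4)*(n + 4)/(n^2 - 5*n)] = (-5*n^2 + 32*n - 80)/(n^2*(n^2 - 10*n + 25))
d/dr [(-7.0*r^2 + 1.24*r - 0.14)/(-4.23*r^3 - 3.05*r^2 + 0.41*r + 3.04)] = (-29.61*r^4 + 10.4904*r^3 - 0.864599999999999*r^2 - 43.414*r + 3.827)/(17.8929*r^6 + 25.803*r^5 + 5.8339*r^4 - 28.2194*r^3 - 18.3759*r^2 + 2.4928*r + 9.2416)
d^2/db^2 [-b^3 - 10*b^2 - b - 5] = -6*b - 20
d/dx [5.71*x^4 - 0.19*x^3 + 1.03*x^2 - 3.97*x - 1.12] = 22.84*x^3 - 0.57*x^2 + 2.06*x - 3.97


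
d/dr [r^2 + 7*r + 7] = 2*r + 7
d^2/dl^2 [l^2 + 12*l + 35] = 2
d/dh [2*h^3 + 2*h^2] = 2*h*(3*h + 2)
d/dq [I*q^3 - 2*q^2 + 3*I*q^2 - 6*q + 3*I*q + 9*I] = 3*I*q^2 + q*(-4 + 6*I) - 6 + 3*I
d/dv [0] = 0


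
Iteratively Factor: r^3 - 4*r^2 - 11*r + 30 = (r - 2)*(r^2 - 2*r - 15) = (r - 2)*(r + 3)*(r - 5)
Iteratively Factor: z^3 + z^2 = (z + 1)*(z^2) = z*(z + 1)*(z)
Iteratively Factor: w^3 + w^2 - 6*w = (w - 2)*(w^2 + 3*w) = (w - 2)*(w + 3)*(w)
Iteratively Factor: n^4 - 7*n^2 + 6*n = (n - 1)*(n^3 + n^2 - 6*n) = (n - 1)*(n + 3)*(n^2 - 2*n) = (n - 2)*(n - 1)*(n + 3)*(n)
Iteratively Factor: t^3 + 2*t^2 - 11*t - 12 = (t + 4)*(t^2 - 2*t - 3) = (t + 1)*(t + 4)*(t - 3)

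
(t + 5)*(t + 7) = t^2 + 12*t + 35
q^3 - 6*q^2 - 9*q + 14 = (q - 7)*(q - 1)*(q + 2)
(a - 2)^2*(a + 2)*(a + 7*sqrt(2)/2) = a^4 - 2*a^3 + 7*sqrt(2)*a^3/2 - 7*sqrt(2)*a^2 - 4*a^2 - 14*sqrt(2)*a + 8*a + 28*sqrt(2)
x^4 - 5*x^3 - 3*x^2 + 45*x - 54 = (x - 3)^2*(x - 2)*(x + 3)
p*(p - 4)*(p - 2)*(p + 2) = p^4 - 4*p^3 - 4*p^2 + 16*p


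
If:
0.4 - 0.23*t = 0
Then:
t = 1.74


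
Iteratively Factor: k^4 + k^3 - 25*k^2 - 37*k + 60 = (k + 4)*(k^3 - 3*k^2 - 13*k + 15) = (k + 3)*(k + 4)*(k^2 - 6*k + 5) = (k - 1)*(k + 3)*(k + 4)*(k - 5)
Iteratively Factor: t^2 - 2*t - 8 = (t + 2)*(t - 4)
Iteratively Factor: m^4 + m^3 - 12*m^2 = (m)*(m^3 + m^2 - 12*m) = m*(m + 4)*(m^2 - 3*m) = m*(m - 3)*(m + 4)*(m)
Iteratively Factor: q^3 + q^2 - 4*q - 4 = (q + 2)*(q^2 - q - 2) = (q - 2)*(q + 2)*(q + 1)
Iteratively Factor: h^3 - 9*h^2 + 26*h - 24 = (h - 2)*(h^2 - 7*h + 12) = (h - 4)*(h - 2)*(h - 3)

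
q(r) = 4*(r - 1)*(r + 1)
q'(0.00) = 0.00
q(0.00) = -4.00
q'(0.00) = 0.00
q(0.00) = -4.00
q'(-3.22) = -25.76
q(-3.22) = 37.47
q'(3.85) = 30.80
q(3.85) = 55.29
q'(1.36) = 10.88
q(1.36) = 3.40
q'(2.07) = 16.56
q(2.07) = 13.14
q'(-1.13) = -9.04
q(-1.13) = 1.11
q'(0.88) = 7.04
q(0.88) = -0.90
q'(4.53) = 36.24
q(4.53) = 78.08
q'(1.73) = 13.84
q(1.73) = 7.97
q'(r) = 8*r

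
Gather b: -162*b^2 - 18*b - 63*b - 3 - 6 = -162*b^2 - 81*b - 9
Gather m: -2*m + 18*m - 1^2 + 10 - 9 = 16*m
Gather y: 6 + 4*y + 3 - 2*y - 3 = 2*y + 6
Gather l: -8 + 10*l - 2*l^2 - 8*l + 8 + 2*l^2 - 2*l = 0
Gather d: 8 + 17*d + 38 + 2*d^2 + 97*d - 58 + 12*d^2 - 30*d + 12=14*d^2 + 84*d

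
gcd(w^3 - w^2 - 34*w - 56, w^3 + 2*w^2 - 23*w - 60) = w + 4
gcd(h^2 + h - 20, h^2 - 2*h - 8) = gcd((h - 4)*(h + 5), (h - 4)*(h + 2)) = h - 4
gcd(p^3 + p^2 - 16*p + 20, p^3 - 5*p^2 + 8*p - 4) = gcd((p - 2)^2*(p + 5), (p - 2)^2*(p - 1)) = p^2 - 4*p + 4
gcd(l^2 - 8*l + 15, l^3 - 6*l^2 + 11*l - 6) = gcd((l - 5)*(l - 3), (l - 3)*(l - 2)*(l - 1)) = l - 3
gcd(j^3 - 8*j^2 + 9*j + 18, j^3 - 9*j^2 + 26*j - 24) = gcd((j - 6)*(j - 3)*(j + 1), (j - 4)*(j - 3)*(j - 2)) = j - 3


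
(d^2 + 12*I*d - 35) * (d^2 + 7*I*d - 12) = d^4 + 19*I*d^3 - 131*d^2 - 389*I*d + 420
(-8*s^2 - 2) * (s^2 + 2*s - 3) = -8*s^4 - 16*s^3 + 22*s^2 - 4*s + 6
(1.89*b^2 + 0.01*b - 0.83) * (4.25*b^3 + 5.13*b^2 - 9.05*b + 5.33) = 8.0325*b^5 + 9.7382*b^4 - 20.5807*b^3 + 5.7253*b^2 + 7.5648*b - 4.4239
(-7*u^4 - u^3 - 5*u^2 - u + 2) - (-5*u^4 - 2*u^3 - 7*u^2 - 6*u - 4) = -2*u^4 + u^3 + 2*u^2 + 5*u + 6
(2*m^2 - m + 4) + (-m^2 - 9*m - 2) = m^2 - 10*m + 2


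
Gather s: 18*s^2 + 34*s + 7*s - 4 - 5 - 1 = 18*s^2 + 41*s - 10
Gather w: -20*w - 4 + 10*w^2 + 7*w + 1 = 10*w^2 - 13*w - 3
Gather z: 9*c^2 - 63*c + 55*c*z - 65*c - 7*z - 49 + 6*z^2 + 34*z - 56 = 9*c^2 - 128*c + 6*z^2 + z*(55*c + 27) - 105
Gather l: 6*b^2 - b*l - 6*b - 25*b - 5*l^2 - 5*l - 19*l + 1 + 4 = 6*b^2 - 31*b - 5*l^2 + l*(-b - 24) + 5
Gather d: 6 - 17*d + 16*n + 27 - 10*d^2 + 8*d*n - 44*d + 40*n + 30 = -10*d^2 + d*(8*n - 61) + 56*n + 63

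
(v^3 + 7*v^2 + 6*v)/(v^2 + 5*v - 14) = v*(v^2 + 7*v + 6)/(v^2 + 5*v - 14)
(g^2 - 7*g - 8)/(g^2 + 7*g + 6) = (g - 8)/(g + 6)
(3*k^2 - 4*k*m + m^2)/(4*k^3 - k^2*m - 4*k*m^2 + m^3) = (3*k - m)/(4*k^2 + 3*k*m - m^2)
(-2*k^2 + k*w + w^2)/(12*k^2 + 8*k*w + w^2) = (-k + w)/(6*k + w)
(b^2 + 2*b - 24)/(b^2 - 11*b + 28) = (b + 6)/(b - 7)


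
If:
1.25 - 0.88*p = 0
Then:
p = 1.42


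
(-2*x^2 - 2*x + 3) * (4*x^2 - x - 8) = -8*x^4 - 6*x^3 + 30*x^2 + 13*x - 24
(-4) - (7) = -11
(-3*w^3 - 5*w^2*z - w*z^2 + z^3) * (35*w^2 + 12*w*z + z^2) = -105*w^5 - 211*w^4*z - 98*w^3*z^2 + 18*w^2*z^3 + 11*w*z^4 + z^5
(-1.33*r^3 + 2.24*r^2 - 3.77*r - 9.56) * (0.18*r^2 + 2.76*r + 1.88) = -0.2394*r^5 - 3.2676*r^4 + 3.0034*r^3 - 7.9148*r^2 - 33.4732*r - 17.9728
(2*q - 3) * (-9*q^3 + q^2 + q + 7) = -18*q^4 + 29*q^3 - q^2 + 11*q - 21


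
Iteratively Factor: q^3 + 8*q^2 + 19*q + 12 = (q + 3)*(q^2 + 5*q + 4) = (q + 1)*(q + 3)*(q + 4)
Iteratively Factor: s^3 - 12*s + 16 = (s + 4)*(s^2 - 4*s + 4) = (s - 2)*(s + 4)*(s - 2)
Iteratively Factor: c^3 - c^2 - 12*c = (c + 3)*(c^2 - 4*c) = (c - 4)*(c + 3)*(c)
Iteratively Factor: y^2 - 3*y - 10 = (y + 2)*(y - 5)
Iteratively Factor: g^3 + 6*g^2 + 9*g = (g + 3)*(g^2 + 3*g) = g*(g + 3)*(g + 3)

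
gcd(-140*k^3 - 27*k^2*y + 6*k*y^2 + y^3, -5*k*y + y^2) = -5*k + y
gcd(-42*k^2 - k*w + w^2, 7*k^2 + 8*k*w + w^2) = 1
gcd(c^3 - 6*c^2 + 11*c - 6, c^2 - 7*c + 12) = c - 3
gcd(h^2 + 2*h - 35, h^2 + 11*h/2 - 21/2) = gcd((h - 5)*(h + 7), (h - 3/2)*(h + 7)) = h + 7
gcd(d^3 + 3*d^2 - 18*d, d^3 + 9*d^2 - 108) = d^2 + 3*d - 18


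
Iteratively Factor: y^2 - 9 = (y + 3)*(y - 3)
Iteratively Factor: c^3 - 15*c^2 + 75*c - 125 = (c - 5)*(c^2 - 10*c + 25) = (c - 5)^2*(c - 5)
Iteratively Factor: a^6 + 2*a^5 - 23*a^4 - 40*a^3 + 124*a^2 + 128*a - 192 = (a - 2)*(a^5 + 4*a^4 - 15*a^3 - 70*a^2 - 16*a + 96) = (a - 2)*(a - 1)*(a^4 + 5*a^3 - 10*a^2 - 80*a - 96) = (a - 2)*(a - 1)*(a + 4)*(a^3 + a^2 - 14*a - 24) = (a - 2)*(a - 1)*(a + 2)*(a + 4)*(a^2 - a - 12) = (a - 4)*(a - 2)*(a - 1)*(a + 2)*(a + 4)*(a + 3)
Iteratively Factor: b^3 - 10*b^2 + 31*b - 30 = (b - 5)*(b^2 - 5*b + 6) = (b - 5)*(b - 2)*(b - 3)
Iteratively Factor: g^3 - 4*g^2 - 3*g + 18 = (g - 3)*(g^2 - g - 6) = (g - 3)*(g + 2)*(g - 3)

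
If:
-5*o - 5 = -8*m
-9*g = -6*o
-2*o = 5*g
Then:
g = 0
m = 5/8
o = 0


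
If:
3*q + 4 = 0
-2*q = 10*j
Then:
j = 4/15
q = -4/3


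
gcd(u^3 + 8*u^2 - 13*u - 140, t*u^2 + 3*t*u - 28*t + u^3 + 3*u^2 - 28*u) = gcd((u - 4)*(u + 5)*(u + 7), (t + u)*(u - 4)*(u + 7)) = u^2 + 3*u - 28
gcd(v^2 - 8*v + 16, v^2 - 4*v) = v - 4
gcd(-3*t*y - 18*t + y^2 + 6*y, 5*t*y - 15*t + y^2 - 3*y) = 1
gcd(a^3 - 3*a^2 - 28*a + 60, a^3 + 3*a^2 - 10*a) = a^2 + 3*a - 10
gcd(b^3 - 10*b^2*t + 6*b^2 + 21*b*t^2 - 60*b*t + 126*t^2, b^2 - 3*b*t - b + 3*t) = -b + 3*t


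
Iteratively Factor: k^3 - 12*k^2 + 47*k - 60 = (k - 3)*(k^2 - 9*k + 20) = (k - 4)*(k - 3)*(k - 5)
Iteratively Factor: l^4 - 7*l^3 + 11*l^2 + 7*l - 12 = (l - 1)*(l^3 - 6*l^2 + 5*l + 12) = (l - 1)*(l + 1)*(l^2 - 7*l + 12) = (l - 4)*(l - 1)*(l + 1)*(l - 3)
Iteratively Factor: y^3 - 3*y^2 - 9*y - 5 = (y + 1)*(y^2 - 4*y - 5) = (y + 1)^2*(y - 5)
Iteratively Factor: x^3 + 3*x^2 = (x + 3)*(x^2) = x*(x + 3)*(x)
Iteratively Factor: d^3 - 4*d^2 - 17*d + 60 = (d + 4)*(d^2 - 8*d + 15) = (d - 5)*(d + 4)*(d - 3)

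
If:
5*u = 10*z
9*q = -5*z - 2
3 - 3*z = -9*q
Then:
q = -7/24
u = 1/4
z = 1/8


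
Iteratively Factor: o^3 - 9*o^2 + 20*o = (o - 5)*(o^2 - 4*o) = o*(o - 5)*(o - 4)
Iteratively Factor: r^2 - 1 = (r + 1)*(r - 1)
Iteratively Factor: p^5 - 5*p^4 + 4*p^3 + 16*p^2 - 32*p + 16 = (p - 2)*(p^4 - 3*p^3 - 2*p^2 + 12*p - 8) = (p - 2)*(p + 2)*(p^3 - 5*p^2 + 8*p - 4) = (p - 2)^2*(p + 2)*(p^2 - 3*p + 2) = (p - 2)^2*(p - 1)*(p + 2)*(p - 2)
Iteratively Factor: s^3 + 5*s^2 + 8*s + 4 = (s + 2)*(s^2 + 3*s + 2) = (s + 2)^2*(s + 1)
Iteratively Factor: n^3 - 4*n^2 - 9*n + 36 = (n - 4)*(n^2 - 9) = (n - 4)*(n - 3)*(n + 3)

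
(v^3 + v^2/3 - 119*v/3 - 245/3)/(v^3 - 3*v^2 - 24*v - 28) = (3*v^2 + 22*v + 35)/(3*(v^2 + 4*v + 4))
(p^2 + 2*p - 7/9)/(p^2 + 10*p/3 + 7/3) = (p - 1/3)/(p + 1)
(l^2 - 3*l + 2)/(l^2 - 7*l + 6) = (l - 2)/(l - 6)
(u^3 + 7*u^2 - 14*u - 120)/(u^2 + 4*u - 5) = (u^2 + 2*u - 24)/(u - 1)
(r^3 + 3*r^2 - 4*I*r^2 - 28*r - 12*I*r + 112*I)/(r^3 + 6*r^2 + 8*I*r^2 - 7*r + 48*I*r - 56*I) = (r^2 - 4*r*(1 + I) + 16*I)/(r^2 + r*(-1 + 8*I) - 8*I)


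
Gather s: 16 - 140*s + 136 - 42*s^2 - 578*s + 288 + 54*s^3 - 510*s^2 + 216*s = 54*s^3 - 552*s^2 - 502*s + 440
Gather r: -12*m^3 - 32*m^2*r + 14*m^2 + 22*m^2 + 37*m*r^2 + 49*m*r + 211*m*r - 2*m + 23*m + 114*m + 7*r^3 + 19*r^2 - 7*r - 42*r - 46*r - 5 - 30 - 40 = -12*m^3 + 36*m^2 + 135*m + 7*r^3 + r^2*(37*m + 19) + r*(-32*m^2 + 260*m - 95) - 75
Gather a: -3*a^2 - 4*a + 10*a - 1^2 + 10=-3*a^2 + 6*a + 9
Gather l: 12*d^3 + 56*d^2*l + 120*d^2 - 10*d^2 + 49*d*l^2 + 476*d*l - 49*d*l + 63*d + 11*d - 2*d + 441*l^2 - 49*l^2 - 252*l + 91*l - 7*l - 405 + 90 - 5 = 12*d^3 + 110*d^2 + 72*d + l^2*(49*d + 392) + l*(56*d^2 + 427*d - 168) - 320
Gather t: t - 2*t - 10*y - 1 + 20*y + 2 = -t + 10*y + 1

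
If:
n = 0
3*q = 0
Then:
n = 0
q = 0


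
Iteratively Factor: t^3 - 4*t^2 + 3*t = (t - 3)*(t^2 - t) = (t - 3)*(t - 1)*(t)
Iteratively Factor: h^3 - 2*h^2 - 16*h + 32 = (h - 4)*(h^2 + 2*h - 8) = (h - 4)*(h + 4)*(h - 2)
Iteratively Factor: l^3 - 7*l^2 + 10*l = (l - 2)*(l^2 - 5*l) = l*(l - 2)*(l - 5)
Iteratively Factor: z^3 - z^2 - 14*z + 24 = (z + 4)*(z^2 - 5*z + 6) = (z - 3)*(z + 4)*(z - 2)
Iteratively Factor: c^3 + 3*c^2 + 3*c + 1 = (c + 1)*(c^2 + 2*c + 1) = (c + 1)^2*(c + 1)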